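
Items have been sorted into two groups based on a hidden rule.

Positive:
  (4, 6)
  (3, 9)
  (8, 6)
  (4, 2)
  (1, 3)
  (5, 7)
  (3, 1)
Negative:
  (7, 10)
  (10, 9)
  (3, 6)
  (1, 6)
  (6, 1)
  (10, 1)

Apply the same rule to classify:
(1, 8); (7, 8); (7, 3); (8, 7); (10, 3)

Negative, Negative, Positive, Negative, Negative

Rule: sum is even. This holds for each 'Positive' example and fails for each 'Negative' one.
(1, 8): 1+8 = 9 — does not pass, so Negative. (7, 8): 7+8 = 15 — does not pass, so Negative. (7, 3): 7+3 = 10 — passes, so Positive. (8, 7): 8+7 = 15 — does not pass, so Negative. (10, 3): 10+3 = 13 — does not pass, so Negative.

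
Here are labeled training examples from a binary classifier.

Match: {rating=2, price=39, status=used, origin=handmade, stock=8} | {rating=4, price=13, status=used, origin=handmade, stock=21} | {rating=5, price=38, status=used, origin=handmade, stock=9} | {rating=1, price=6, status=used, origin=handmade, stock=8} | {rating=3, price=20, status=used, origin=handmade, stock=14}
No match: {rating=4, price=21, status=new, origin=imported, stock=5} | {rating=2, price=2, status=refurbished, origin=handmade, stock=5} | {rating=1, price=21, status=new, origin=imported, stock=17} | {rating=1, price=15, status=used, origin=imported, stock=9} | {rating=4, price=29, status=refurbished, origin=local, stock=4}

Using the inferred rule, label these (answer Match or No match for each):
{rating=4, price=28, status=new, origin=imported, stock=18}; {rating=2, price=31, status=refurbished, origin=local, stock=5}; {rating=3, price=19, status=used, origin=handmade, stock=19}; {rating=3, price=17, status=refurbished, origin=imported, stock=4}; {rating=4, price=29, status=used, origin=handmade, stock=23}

No match, No match, Match, No match, Match

The distinguishing property — status is used AND origin is handmade — holds for all the 'Match' cases and none of the 'No match' cases.
{rating=4, price=28, status=new, origin=imported, stock=18}: status is new, origin is imported, does not pass → No match. {rating=2, price=31, status=refurbished, origin=local, stock=5}: status is refurbished, origin is local, does not pass → No match. {rating=3, price=19, status=used, origin=handmade, stock=19}: status is used, origin is handmade, fits → Match. {rating=3, price=17, status=refurbished, origin=imported, stock=4}: status is refurbished, origin is imported, does not pass → No match. {rating=4, price=29, status=used, origin=handmade, stock=23}: status is used, origin is handmade, fits → Match.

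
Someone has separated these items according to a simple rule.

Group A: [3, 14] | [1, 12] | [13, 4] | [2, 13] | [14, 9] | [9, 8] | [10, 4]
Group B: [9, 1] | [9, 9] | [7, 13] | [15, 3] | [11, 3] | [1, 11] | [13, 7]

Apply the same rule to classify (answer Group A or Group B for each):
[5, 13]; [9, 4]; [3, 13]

Group B, Group A, Group B

One predicate separates the groups cleanly: product is even.
Group B: [5, 13], since 5·13 = 65. Group A: [9, 4], since 9·4 = 36. Group B: [3, 13], since 3·13 = 39.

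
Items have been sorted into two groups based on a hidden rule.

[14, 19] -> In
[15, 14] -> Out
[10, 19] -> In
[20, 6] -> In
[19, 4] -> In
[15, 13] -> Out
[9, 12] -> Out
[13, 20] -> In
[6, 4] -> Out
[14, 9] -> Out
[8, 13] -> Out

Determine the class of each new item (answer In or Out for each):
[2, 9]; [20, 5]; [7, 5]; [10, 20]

The pattern is that an item is 'In' exactly when: max ≥ 19.
Out: [2, 9], since max 9. In: [20, 5], since max 20. Out: [7, 5], since max 7. In: [10, 20], since max 20.

Out, In, Out, In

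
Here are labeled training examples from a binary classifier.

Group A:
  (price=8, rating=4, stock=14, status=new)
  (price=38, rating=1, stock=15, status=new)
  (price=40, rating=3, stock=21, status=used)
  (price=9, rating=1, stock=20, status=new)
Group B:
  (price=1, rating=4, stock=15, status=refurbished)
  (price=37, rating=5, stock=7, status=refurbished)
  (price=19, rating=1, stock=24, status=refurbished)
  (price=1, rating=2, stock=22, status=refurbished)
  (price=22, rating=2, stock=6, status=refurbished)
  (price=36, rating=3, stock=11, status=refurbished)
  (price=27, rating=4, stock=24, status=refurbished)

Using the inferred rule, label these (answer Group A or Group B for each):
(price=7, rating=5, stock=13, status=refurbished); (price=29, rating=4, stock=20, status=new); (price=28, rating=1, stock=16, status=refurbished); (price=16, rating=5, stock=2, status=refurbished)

Rule: status is not refurbished. This holds for each 'Group A' example and fails for each 'Group B' one.
(price=7, rating=5, stock=13, status=refurbished) — status is refurbished, hence Group B. (price=29, rating=4, stock=20, status=new) — status is new, hence Group A. (price=28, rating=1, stock=16, status=refurbished) — status is refurbished, hence Group B. (price=16, rating=5, stock=2, status=refurbished) — status is refurbished, hence Group B.

Group B, Group A, Group B, Group B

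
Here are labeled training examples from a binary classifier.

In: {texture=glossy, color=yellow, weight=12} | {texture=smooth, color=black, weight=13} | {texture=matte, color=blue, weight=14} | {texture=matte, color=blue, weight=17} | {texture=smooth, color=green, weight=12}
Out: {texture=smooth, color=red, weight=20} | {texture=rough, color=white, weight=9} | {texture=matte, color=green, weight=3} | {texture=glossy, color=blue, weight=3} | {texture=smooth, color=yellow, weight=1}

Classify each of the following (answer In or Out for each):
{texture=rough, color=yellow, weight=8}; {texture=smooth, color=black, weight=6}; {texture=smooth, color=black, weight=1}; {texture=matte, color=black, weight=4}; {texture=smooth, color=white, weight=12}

Out, Out, Out, Out, In

All 'In' examples share one property — weight ≥ 12 AND weight ≤ 17 — and every 'Out' example lacks it.
{texture=rough, color=yellow, weight=8}: weight = 8, does not pass → Out. {texture=smooth, color=black, weight=6}: weight = 6, does not pass → Out. {texture=smooth, color=black, weight=1}: weight = 1, does not pass → Out. {texture=matte, color=black, weight=4}: weight = 4, does not pass → Out. {texture=smooth, color=white, weight=12}: weight = 12, matches → In.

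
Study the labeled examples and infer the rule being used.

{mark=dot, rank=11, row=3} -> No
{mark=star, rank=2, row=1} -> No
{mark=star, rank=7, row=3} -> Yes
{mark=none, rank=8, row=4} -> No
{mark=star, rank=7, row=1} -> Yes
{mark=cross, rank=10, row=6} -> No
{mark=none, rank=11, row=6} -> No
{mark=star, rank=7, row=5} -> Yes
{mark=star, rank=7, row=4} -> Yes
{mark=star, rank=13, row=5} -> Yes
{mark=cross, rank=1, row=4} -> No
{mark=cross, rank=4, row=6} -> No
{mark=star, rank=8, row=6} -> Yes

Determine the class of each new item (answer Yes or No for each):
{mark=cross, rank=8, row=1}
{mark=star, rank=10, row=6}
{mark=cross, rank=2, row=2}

All 'Yes' examples share one property — mark is star AND rank ≥ 4 — and every 'No' example lacks it.
{mark=cross, rank=8, row=1}: No (mark is cross, rank = 8).
{mark=star, rank=10, row=6}: Yes (mark is star, rank = 10).
{mark=cross, rank=2, row=2}: No (mark is cross, rank = 2).

No, Yes, No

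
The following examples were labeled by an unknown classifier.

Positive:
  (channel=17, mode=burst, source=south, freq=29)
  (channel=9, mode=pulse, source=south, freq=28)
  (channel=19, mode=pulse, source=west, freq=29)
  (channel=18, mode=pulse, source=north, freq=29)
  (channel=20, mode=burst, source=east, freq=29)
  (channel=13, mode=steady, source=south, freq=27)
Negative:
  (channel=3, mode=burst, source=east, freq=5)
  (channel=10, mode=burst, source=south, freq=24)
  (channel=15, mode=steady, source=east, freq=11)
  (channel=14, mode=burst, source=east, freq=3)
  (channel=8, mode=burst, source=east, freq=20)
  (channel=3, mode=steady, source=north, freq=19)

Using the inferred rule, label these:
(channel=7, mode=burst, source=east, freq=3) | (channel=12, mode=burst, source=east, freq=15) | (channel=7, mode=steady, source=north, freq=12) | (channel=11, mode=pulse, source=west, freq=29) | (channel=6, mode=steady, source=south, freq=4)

The rule appears to be: freq ≥ 27.
(channel=7, mode=burst, source=east, freq=3) → freq = 3 → Negative.
(channel=12, mode=burst, source=east, freq=15) → freq = 15 → Negative.
(channel=7, mode=steady, source=north, freq=12) → freq = 12 → Negative.
(channel=11, mode=pulse, source=west, freq=29) → freq = 29 → Positive.
(channel=6, mode=steady, source=south, freq=4) → freq = 4 → Negative.

Negative, Negative, Negative, Positive, Negative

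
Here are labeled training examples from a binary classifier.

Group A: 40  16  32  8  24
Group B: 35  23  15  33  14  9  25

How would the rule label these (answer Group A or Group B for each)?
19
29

Group B, Group B

The classifier is using: multiple of 4.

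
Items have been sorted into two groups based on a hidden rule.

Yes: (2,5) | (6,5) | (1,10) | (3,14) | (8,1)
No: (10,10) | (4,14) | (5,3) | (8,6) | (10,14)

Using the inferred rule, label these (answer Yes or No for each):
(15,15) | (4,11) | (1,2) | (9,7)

The pattern is that an item is 'Yes' exactly when: sum is odd.
(15,15) — 15+15 = 30, hence No. (4,11) — 4+11 = 15, hence Yes. (1,2) — 1+2 = 3, hence Yes. (9,7) — 9+7 = 16, hence No.

No, Yes, Yes, No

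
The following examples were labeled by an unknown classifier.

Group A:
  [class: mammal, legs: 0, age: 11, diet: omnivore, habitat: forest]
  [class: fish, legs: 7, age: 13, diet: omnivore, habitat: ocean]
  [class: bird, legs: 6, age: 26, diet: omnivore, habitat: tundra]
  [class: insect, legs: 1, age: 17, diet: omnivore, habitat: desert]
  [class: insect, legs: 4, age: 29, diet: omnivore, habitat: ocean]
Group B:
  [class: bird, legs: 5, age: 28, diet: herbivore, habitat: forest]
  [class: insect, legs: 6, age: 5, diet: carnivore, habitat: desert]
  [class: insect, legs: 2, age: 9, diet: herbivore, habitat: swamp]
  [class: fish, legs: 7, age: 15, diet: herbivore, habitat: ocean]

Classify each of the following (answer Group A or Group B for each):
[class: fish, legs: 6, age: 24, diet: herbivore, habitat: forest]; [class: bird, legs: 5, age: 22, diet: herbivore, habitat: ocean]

Looking at the examples, the only property every 'Group A' case has and every 'Group B' case lacks is: diet is omnivore.

Group B, Group B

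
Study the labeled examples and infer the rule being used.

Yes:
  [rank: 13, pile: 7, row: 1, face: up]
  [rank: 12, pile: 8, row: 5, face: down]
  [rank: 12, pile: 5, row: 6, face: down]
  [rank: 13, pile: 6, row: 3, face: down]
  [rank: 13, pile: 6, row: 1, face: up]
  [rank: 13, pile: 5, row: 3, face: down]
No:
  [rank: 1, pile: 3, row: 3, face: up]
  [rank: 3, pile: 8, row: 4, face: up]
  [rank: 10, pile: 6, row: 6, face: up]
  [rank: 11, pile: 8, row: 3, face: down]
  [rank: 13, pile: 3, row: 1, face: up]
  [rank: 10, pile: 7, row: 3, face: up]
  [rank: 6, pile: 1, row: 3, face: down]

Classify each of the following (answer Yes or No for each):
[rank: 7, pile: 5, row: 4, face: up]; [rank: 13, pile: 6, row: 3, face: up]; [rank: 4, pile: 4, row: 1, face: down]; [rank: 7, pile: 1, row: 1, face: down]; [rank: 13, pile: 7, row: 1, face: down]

No, Yes, No, No, Yes

A rule that fits every label: pile ≥ 5 AND rank ≥ 12 — true of each 'Yes' example, false of each 'No' one.
[rank: 7, pile: 5, row: 4, face: up] → pile = 5, rank = 7 → No.
[rank: 13, pile: 6, row: 3, face: up] → pile = 6, rank = 13 → Yes.
[rank: 4, pile: 4, row: 1, face: down] → pile = 4, rank = 4 → No.
[rank: 7, pile: 1, row: 1, face: down] → pile = 1, rank = 7 → No.
[rank: 13, pile: 7, row: 1, face: down] → pile = 7, rank = 13 → Yes.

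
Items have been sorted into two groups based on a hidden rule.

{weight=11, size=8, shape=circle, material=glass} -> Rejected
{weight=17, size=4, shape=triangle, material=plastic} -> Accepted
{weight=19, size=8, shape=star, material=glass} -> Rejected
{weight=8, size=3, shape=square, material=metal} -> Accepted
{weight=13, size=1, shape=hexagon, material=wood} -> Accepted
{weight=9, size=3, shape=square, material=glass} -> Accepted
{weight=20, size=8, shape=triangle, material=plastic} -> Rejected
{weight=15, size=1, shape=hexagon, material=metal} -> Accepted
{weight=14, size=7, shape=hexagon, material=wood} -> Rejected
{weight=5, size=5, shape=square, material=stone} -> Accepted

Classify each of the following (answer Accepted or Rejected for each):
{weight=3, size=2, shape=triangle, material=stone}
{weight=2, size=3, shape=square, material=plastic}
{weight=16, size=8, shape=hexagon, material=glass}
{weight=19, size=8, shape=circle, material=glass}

Accepted, Accepted, Rejected, Rejected

Rule: size ≤ 5. This holds for each 'Accepted' example and fails for each 'Rejected' one.
{weight=3, size=2, shape=triangle, material=stone}: Accepted (size = 2). {weight=2, size=3, shape=square, material=plastic}: Accepted (size = 3). {weight=16, size=8, shape=hexagon, material=glass}: Rejected (size = 8). {weight=19, size=8, shape=circle, material=glass}: Rejected (size = 8).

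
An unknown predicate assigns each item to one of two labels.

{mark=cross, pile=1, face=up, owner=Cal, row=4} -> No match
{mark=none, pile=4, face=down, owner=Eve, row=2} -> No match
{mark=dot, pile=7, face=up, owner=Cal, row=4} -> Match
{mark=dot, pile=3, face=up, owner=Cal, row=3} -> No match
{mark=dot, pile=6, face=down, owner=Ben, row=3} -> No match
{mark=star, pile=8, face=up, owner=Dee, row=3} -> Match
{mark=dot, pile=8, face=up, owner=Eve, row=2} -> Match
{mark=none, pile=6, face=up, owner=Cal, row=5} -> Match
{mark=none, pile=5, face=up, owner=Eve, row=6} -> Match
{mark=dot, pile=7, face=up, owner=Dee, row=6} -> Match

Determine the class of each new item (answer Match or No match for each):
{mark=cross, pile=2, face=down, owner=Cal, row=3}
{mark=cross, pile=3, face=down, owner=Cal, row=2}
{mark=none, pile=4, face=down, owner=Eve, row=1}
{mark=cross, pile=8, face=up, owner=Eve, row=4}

The common property of the 'Match' items is: face is up AND pile ≥ 4. No 'No match' item has it.
{mark=cross, pile=2, face=down, owner=Cal, row=3}: face is down, pile = 2 — doesn't match, so No match.
{mark=cross, pile=3, face=down, owner=Cal, row=2}: face is down, pile = 3 — doesn't match, so No match.
{mark=none, pile=4, face=down, owner=Eve, row=1}: face is down, pile = 4 — doesn't match, so No match.
{mark=cross, pile=8, face=up, owner=Eve, row=4}: face is up, pile = 8 — qualifies, so Match.

No match, No match, No match, Match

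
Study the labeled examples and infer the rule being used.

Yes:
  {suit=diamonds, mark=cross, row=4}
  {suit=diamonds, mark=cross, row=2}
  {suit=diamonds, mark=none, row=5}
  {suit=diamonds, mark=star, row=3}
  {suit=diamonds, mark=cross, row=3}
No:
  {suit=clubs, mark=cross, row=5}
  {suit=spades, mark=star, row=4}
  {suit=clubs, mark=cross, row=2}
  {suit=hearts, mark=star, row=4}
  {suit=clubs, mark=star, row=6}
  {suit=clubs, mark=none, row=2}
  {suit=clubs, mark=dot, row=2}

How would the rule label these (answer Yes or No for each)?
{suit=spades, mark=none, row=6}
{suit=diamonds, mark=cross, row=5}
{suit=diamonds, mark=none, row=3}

No, Yes, Yes

The pattern is that an item is 'Yes' exactly when: suit is diamonds.
{suit=spades, mark=none, row=6} → suit is spades → No.
{suit=diamonds, mark=cross, row=5} → suit is diamonds → Yes.
{suit=diamonds, mark=none, row=3} → suit is diamonds → Yes.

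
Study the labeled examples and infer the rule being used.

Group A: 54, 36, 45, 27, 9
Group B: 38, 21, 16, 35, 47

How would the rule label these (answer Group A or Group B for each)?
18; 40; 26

Group A, Group B, Group B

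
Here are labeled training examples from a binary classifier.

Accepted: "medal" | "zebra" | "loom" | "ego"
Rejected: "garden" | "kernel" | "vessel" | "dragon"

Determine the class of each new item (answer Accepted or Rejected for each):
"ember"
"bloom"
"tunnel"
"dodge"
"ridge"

The pattern is that an item is 'Accepted' exactly when: length ≤ 5.
"ember" — length 5, hence Accepted. "bloom" — length 5, hence Accepted. "tunnel" — length 6, hence Rejected. "dodge" — length 5, hence Accepted. "ridge" — length 5, hence Accepted.

Accepted, Accepted, Rejected, Accepted, Accepted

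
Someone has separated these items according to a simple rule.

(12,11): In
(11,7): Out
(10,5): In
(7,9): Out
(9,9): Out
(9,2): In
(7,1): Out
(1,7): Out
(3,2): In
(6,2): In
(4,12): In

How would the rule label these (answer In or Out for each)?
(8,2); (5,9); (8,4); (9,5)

Checking candidate rules against both groups, what survives is: product is even.
(8,2) → 8·2 = 16 → In.
(5,9) → 5·9 = 45 → Out.
(8,4) → 8·4 = 32 → In.
(9,5) → 9·5 = 45 → Out.

In, Out, In, Out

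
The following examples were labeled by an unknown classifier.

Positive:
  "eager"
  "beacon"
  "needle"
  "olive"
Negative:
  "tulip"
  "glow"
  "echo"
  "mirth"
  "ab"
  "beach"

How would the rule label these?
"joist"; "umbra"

The simplest hypothesis consistent with all the labels is: has ≥ 3 vowels.

Negative, Negative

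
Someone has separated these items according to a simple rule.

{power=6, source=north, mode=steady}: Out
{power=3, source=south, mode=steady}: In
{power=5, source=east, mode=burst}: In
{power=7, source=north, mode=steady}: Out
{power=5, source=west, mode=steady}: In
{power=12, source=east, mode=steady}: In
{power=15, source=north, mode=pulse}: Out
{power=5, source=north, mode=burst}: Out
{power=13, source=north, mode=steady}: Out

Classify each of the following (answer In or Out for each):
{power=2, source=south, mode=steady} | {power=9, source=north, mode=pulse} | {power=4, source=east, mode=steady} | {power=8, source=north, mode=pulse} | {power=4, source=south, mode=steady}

Looking at the examples, the only property every 'In' case has and every 'Out' case lacks is: source is not north.
{power=2, source=south, mode=steady}: source is south — passes, so In.
{power=9, source=north, mode=pulse}: source is north — doesn't match, so Out.
{power=4, source=east, mode=steady}: source is east — passes, so In.
{power=8, source=north, mode=pulse}: source is north — doesn't match, so Out.
{power=4, source=south, mode=steady}: source is south — passes, so In.

In, Out, In, Out, In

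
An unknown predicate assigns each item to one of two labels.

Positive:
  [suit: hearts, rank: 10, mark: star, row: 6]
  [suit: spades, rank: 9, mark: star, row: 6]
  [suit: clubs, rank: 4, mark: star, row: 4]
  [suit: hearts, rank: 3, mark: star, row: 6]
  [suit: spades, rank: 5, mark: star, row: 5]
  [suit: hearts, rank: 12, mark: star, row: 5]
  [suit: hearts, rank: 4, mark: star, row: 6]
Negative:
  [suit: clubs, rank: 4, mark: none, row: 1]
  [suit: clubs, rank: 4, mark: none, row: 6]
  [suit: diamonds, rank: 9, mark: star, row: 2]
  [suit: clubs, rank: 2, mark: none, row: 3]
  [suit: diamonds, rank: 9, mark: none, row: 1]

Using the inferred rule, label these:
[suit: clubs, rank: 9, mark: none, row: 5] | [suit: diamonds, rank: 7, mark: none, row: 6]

Negative, Negative

Every 'Positive' example satisfies: mark is star AND row ≥ 3. None of the 'Negative' examples do.
[suit: clubs, rank: 9, mark: none, row: 5] → mark is none, row = 5 → Negative. [suit: diamonds, rank: 7, mark: none, row: 6] → mark is none, row = 6 → Negative.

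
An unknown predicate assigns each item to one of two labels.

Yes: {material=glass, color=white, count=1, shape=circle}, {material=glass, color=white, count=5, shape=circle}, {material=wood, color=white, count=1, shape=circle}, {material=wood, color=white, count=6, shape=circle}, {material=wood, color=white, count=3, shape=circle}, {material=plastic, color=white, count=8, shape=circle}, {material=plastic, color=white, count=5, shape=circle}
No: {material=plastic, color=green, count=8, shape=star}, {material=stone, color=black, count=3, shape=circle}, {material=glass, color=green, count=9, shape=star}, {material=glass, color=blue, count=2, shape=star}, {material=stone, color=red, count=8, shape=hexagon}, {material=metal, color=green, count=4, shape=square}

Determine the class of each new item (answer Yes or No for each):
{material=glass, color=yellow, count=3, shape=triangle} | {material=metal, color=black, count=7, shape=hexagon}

No, No

The pattern is that an item is 'Yes' exactly when: color is white.
{material=glass, color=yellow, count=3, shape=triangle} → color is yellow → No. {material=metal, color=black, count=7, shape=hexagon} → color is black → No.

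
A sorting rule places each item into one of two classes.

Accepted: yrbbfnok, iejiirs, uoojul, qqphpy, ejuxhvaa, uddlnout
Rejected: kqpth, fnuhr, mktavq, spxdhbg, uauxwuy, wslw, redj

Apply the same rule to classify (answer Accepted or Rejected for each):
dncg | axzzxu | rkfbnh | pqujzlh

Checking candidate rules against both groups, what survives is: has a double letter.
dncg — no doubled letter, hence Rejected. axzzxu — 'zz' doubled, hence Accepted. rkfbnh — no doubled letter, hence Rejected. pqujzlh — no doubled letter, hence Rejected.

Rejected, Accepted, Rejected, Rejected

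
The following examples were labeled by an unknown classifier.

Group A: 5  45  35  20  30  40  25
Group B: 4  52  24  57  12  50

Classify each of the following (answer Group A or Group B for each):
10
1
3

Group A, Group B, Group B

The common property of the 'Group A' items is: multiple of 5 AND at most 45. No 'Group B' item has it.
10 — 10 = 5·2, 10 ≤ 45, hence Group A.
1 — 1 = 5·0 + 1, 1 ≤ 45, hence Group B.
3 — 3 = 5·0 + 3, 3 ≤ 45, hence Group B.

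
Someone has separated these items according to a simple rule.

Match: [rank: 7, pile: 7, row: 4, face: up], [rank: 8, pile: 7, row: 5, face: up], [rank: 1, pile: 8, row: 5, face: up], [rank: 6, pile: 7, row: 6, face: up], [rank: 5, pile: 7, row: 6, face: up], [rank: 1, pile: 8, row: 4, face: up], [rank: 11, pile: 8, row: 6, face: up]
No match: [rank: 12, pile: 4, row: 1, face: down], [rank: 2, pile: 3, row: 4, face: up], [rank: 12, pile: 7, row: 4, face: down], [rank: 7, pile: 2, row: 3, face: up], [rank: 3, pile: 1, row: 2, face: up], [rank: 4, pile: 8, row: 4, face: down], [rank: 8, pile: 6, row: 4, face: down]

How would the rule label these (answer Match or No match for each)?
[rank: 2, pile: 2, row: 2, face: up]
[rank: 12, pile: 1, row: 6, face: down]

No match, No match

All 'Match' examples share one property — face is up AND pile ≥ 4 — and every 'No match' example lacks it.
[rank: 2, pile: 2, row: 2, face: up] → face is up, pile = 2 → No match. [rank: 12, pile: 1, row: 6, face: down] → face is down, pile = 1 → No match.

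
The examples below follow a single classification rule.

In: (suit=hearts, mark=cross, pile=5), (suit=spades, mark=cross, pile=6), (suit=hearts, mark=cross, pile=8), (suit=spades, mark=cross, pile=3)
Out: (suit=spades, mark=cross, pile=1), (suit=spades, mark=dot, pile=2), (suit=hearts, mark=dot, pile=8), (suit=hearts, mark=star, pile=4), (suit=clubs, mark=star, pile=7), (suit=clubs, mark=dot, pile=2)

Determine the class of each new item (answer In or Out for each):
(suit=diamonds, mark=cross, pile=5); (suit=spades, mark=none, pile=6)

The simplest hypothesis consistent with all the labels is: mark is cross AND pile ≥ 2.
(suit=diamonds, mark=cross, pile=5): mark is cross, pile = 5 — checks out, so In.
(suit=spades, mark=none, pile=6): mark is none, pile = 6 — doesn't qualify, so Out.

In, Out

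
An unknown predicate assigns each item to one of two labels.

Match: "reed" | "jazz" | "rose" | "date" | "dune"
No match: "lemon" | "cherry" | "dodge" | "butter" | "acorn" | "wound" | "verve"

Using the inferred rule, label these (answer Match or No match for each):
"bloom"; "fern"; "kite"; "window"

All 'Match' examples share one property — length 4 — and every 'No match' example lacks it.
"bloom" — length 5, hence No match. "fern" — length 4, hence Match. "kite" — length 4, hence Match. "window" — length 6, hence No match.

No match, Match, Match, No match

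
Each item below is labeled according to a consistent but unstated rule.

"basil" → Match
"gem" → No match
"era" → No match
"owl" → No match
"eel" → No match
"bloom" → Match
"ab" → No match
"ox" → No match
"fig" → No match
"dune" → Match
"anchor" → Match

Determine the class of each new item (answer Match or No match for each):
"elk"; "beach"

No match, Match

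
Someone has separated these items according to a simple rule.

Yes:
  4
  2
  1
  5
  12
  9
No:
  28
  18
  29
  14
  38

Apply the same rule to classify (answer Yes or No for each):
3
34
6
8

Yes, No, Yes, Yes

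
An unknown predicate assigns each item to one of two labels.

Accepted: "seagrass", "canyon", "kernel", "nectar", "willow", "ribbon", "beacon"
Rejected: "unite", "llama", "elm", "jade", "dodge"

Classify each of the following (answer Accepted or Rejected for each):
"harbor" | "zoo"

Accepted, Rejected

A rule that fits every label: length ≥ 6 — true of each 'Accepted' example, false of each 'Rejected' one.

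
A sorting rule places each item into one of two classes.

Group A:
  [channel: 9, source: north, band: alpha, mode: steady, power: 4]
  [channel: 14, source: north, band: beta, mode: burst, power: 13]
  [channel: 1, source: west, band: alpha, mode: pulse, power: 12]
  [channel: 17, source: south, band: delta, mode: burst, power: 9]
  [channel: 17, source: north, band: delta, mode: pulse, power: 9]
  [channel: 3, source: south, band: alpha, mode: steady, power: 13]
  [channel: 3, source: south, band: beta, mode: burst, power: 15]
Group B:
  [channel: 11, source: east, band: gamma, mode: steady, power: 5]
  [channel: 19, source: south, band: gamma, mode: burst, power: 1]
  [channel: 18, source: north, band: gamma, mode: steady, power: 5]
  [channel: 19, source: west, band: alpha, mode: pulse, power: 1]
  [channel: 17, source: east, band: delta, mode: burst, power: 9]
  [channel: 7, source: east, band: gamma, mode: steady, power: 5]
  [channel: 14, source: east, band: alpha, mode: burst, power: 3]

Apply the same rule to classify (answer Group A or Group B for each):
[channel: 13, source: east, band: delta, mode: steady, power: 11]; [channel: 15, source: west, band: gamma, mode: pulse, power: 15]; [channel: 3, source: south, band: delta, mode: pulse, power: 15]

Group B, Group A, Group A

Every 'Group A' example satisfies: source is not east AND channel ≤ 17. None of the 'Group B' examples do.
[channel: 13, source: east, band: delta, mode: steady, power: 11] → source is east, channel = 13 → Group B. [channel: 15, source: west, band: gamma, mode: pulse, power: 15] → source is west, channel = 15 → Group A. [channel: 3, source: south, band: delta, mode: pulse, power: 15] → source is south, channel = 3 → Group A.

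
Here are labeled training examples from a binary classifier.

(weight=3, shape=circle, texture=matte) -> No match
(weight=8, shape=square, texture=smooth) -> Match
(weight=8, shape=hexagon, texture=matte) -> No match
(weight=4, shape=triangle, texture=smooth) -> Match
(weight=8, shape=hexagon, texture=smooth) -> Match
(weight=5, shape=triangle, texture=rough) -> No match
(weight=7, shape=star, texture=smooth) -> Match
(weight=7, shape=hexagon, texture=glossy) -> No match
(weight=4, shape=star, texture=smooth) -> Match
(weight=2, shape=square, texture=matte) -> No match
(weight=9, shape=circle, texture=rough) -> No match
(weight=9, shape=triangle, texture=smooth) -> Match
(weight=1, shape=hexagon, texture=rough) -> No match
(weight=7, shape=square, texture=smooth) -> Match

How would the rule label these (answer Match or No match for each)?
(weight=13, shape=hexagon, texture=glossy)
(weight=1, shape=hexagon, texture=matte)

No match, No match

The pattern is that an item is 'Match' exactly when: texture is smooth.
(weight=13, shape=hexagon, texture=glossy): No match (texture is glossy).
(weight=1, shape=hexagon, texture=matte): No match (texture is matte).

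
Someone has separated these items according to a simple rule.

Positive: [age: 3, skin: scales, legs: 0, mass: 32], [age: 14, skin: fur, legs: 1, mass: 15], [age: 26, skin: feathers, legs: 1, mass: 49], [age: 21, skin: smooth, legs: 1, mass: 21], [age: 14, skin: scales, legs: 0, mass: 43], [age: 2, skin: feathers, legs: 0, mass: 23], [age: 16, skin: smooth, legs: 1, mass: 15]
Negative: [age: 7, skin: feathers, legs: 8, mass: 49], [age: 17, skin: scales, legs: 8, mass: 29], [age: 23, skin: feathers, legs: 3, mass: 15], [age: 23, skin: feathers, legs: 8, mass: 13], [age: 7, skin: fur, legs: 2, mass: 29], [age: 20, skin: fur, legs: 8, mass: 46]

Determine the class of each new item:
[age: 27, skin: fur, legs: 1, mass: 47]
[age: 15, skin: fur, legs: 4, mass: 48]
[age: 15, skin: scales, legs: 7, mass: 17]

Positive, Negative, Negative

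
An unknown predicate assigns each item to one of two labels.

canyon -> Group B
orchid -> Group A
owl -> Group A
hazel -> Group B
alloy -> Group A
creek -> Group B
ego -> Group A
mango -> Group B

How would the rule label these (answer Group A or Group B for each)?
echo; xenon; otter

The common property of the 'Group A' items is: starts with a vowel. No 'Group B' item has it.

Group A, Group B, Group A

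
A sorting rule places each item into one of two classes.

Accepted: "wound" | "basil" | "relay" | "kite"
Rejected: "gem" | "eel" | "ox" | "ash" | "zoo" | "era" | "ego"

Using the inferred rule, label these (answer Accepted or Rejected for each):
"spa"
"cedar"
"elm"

The distinguishing property — length ≥ 4 — holds for all the 'Accepted' cases and none of the 'Rejected' cases.
Rejected: "spa", since length 3. Accepted: "cedar", since length 5. Rejected: "elm", since length 3.

Rejected, Accepted, Rejected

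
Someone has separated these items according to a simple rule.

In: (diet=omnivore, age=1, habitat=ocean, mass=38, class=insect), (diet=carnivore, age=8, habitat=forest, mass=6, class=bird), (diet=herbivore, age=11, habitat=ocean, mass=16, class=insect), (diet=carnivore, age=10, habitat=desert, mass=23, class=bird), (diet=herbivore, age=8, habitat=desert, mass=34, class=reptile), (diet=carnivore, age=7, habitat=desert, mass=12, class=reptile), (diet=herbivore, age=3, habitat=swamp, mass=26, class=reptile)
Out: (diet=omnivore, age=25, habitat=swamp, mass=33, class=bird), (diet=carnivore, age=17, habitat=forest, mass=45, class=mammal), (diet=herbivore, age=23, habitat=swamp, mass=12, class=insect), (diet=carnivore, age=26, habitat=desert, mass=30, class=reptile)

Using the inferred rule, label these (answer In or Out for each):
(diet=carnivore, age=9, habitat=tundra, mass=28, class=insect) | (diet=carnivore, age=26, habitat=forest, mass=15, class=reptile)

Every 'In' example satisfies: age ≤ 11. None of the 'Out' examples do.
(diet=carnivore, age=9, habitat=tundra, mass=28, class=insect) → age = 9 → In. (diet=carnivore, age=26, habitat=forest, mass=15, class=reptile) → age = 26 → Out.

In, Out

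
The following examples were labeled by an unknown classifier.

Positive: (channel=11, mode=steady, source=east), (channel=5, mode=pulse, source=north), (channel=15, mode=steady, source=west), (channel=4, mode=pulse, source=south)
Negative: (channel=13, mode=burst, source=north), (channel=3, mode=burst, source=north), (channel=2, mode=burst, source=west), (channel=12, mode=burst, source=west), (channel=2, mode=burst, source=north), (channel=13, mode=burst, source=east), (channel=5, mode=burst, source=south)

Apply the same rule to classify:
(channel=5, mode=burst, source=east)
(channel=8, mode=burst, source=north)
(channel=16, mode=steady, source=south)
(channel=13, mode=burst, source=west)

Rule: mode is not burst. This holds for each 'Positive' example and fails for each 'Negative' one.
(channel=5, mode=burst, source=east) — mode is burst, hence Negative. (channel=8, mode=burst, source=north) — mode is burst, hence Negative. (channel=16, mode=steady, source=south) — mode is steady, hence Positive. (channel=13, mode=burst, source=west) — mode is burst, hence Negative.

Negative, Negative, Positive, Negative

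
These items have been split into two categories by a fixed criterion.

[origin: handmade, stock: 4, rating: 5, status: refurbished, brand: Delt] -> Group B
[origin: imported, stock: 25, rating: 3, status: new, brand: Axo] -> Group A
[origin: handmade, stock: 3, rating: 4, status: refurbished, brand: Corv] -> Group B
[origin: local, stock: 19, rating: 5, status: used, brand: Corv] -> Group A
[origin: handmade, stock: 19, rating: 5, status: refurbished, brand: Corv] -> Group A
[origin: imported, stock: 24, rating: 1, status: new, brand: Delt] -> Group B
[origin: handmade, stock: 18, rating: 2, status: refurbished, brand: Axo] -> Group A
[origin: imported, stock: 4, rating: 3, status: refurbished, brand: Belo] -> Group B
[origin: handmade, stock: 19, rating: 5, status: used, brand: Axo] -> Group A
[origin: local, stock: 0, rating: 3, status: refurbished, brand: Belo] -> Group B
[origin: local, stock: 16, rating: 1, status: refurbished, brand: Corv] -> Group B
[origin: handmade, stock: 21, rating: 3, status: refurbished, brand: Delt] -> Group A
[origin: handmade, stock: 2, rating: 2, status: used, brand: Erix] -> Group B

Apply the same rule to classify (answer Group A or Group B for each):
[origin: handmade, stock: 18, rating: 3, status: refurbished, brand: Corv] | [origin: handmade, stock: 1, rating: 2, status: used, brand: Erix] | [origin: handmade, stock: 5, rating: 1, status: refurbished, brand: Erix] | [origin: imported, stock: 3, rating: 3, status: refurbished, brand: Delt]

Group A, Group B, Group B, Group B

The classifier is using: stock ≥ 16 AND rating ≥ 2.
Group A: [origin: handmade, stock: 18, rating: 3, status: refurbished, brand: Corv], since stock = 18, rating = 3. Group B: [origin: handmade, stock: 1, rating: 2, status: used, brand: Erix], since stock = 1, rating = 2. Group B: [origin: handmade, stock: 5, rating: 1, status: refurbished, brand: Erix], since stock = 5, rating = 1. Group B: [origin: imported, stock: 3, rating: 3, status: refurbished, brand: Delt], since stock = 3, rating = 3.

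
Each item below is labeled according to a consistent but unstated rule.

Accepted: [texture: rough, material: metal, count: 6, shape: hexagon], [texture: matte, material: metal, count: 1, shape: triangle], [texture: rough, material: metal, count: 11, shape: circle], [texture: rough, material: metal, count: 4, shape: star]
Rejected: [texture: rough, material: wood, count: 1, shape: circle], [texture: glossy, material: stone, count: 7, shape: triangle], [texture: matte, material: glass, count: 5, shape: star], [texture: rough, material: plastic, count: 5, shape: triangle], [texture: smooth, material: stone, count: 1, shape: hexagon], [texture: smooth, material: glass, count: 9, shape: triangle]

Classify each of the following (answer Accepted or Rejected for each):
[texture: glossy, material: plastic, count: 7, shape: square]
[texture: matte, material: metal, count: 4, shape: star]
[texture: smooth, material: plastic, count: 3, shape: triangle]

Rejected, Accepted, Rejected

The rule appears to be: material is metal.
[texture: glossy, material: plastic, count: 7, shape: square]: material is plastic — fails the rule, so Rejected. [texture: matte, material: metal, count: 4, shape: star]: material is metal — qualifies, so Accepted. [texture: smooth, material: plastic, count: 3, shape: triangle]: material is plastic — fails the rule, so Rejected.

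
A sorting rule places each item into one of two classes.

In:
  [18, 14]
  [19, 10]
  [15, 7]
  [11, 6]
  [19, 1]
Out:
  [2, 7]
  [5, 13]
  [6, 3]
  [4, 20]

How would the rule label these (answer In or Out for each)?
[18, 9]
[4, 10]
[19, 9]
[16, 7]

In, Out, In, In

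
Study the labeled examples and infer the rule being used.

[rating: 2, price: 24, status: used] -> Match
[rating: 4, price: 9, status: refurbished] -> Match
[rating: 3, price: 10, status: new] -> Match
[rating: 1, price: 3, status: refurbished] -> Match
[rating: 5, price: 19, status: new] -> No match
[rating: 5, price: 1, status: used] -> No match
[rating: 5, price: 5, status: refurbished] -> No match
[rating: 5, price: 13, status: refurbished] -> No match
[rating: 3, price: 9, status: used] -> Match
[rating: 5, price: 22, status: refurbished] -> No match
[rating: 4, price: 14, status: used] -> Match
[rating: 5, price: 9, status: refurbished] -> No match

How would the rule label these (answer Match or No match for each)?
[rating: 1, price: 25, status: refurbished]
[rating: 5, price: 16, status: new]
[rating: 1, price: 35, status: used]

Match, No match, Match

'Match' ⟺ rating ≤ 4.
[rating: 1, price: 25, status: refurbished]: Match (rating = 1). [rating: 5, price: 16, status: new]: No match (rating = 5). [rating: 1, price: 35, status: used]: Match (rating = 1).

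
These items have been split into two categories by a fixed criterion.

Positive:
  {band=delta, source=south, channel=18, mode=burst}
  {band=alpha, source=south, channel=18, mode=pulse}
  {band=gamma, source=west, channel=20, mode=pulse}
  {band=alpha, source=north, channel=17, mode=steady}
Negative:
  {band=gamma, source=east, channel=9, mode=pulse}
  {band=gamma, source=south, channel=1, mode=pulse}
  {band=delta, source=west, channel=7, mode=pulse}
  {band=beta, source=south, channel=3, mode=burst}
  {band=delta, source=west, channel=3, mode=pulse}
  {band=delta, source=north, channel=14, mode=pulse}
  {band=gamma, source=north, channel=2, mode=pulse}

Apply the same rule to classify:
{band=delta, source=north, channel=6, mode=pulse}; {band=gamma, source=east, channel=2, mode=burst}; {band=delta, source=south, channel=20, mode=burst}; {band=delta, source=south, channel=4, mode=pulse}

One predicate separates the groups cleanly: channel ≥ 17.
Negative: {band=delta, source=north, channel=6, mode=pulse}, since channel = 6. Negative: {band=gamma, source=east, channel=2, mode=burst}, since channel = 2. Positive: {band=delta, source=south, channel=20, mode=burst}, since channel = 20. Negative: {band=delta, source=south, channel=4, mode=pulse}, since channel = 4.

Negative, Negative, Positive, Negative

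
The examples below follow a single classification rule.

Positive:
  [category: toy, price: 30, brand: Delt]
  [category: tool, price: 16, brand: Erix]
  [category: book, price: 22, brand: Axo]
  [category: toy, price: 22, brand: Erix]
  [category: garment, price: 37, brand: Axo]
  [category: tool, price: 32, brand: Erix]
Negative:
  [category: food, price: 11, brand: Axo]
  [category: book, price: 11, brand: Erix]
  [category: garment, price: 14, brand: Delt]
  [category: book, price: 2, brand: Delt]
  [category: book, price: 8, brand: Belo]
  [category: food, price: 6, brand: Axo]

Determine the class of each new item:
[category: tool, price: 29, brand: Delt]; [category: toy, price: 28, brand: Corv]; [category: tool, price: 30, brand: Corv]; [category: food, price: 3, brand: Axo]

Positive, Positive, Positive, Negative

The common property of the 'Positive' items is: price ≥ 16. No 'Negative' item has it.
[category: tool, price: 29, brand: Delt] — price = 29, hence Positive.
[category: toy, price: 28, brand: Corv] — price = 28, hence Positive.
[category: tool, price: 30, brand: Corv] — price = 30, hence Positive.
[category: food, price: 3, brand: Axo] — price = 3, hence Negative.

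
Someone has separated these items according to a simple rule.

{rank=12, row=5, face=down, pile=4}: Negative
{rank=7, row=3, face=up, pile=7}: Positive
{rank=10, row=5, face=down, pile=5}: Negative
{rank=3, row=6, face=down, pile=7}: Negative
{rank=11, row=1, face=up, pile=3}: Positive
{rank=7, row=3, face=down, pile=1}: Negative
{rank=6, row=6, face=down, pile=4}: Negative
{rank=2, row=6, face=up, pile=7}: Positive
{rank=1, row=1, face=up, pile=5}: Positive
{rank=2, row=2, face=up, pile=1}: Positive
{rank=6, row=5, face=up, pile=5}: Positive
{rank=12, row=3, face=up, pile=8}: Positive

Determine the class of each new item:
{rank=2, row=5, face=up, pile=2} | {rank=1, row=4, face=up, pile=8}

Positive, Positive

The rule appears to be: face is up.
{rank=2, row=5, face=up, pile=2}: Positive (face is up). {rank=1, row=4, face=up, pile=8}: Positive (face is up).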